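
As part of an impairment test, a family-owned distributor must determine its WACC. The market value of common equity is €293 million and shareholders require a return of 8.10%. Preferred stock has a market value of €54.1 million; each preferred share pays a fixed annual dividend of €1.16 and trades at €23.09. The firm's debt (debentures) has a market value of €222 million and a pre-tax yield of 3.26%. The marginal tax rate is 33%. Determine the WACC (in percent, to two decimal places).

Cost of preferred: Rp = 1.16 / 23.09 = 5.0238%.
Total capital V = 293 + 54.1 + 222 = 569.1.
Equity: weight = 293/569.1 = 0.5148; cost = 8.1%.
Preferred: weight = 54.1/569.1 = 0.0951; cost = 5.0238%.
Debentures: weight = 222/569.1 = 0.3901; after-tax cost = 3.26% × (1 − 33%) = 2.1842%.
WACC = 0.5148 × 8.1000% + 0.0951 × 5.0238% + 0.3901 × 2.1842% = 5.4999%.

5.50%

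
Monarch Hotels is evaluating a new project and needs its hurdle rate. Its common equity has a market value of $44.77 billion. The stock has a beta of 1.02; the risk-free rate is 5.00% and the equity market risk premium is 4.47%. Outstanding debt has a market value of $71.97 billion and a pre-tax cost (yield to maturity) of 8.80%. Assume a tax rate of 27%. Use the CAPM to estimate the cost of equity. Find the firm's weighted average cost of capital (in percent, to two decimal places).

7.63%

Cost of equity via CAPM: Re = 5.0% + 1.02 × 4.47% = 9.5594%.
Total capital V = 44.77 + 71.97 = 116.74.
Equity: weight = 44.77/116.74 = 0.3835; cost = 9.5594%.
Debt: weight = 71.97/116.74 = 0.6165; after-tax cost = 8.8% × (1 − 27%) = 6.4240%.
WACC = 0.3835 × 9.5594% + 0.6165 × 6.4240% = 7.6264%.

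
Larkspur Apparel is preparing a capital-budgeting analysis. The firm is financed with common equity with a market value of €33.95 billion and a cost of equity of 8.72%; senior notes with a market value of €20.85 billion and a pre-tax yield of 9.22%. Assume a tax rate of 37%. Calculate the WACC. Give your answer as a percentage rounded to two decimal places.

Total capital V = 33.95 + 20.85 = 54.8.
Equity: weight = 33.95/54.8 = 0.6195; cost = 8.72%.
Senior notes: weight = 20.85/54.8 = 0.3805; after-tax cost = 9.22% × (1 − 37%) = 5.8086%.
WACC = 0.6195 × 8.7200% + 0.3805 × 5.8086% = 7.6123%.

7.61%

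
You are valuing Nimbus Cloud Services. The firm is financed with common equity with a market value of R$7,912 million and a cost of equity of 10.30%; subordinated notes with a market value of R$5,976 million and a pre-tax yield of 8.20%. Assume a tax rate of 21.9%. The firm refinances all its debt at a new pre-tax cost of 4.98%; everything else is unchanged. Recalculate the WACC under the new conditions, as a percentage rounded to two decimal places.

7.54%

After the change:
Total capital V = 7912 + 5976 = 13888.
Equity: weight = 7912/13888 = 0.5697; cost = 10.3%.
Subordinated notes: weight = 5976/13888 = 0.4303; after-tax cost = 4.98% × (1 − 21.9%) = 3.8894%.
WACC = 0.5697 × 10.3000% + 0.4303 × 3.8894% = 7.5415%.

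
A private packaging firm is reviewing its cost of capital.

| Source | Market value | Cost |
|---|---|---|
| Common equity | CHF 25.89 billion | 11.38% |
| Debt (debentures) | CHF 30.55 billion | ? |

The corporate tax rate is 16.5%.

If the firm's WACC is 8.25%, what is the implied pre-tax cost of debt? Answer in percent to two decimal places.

6.70%

Total capital V = 25.89 + 30.55 = 56.44.
Equity weight = 25.89/56.44 = 0.4587.
Debentures weight = 30.55/56.44 = 0.5413.
Equity contribution = 0.4587 × 11.38% = 5.2202%.
Remaining for debt = 8.25% − 5.2202% = 3.0298%.
Rd × (1 − 16.5%) × 0.5413 = 3.0298%  ⇒  Rd = 6.7035%.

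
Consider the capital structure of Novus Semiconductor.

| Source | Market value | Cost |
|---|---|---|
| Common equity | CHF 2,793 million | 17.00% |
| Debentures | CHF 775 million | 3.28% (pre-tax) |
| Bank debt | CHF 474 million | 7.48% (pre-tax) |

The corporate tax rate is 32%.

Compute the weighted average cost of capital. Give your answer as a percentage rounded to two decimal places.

12.77%

Total capital V = 2793 + 775 + 474 = 4042.
Equity: weight = 2793/4042 = 0.6910; cost = 17%.
Debentures: weight = 775/4042 = 0.1917; after-tax cost = 3.28% × (1 − 32%) = 2.2304%.
Bank debt: weight = 474/4042 = 0.1173; after-tax cost = 7.48% × (1 − 32%) = 5.0864%.
WACC = 0.6910 × 17.0000% + 0.1917 × 2.2304% + 0.1173 × 5.0864% = 12.7710%.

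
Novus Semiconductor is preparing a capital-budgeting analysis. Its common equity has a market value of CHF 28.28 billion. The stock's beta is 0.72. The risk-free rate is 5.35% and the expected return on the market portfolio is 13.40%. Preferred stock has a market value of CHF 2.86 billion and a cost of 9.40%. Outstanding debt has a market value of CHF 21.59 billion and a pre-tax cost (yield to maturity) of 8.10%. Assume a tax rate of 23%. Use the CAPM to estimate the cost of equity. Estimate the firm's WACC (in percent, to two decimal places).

Market risk premium = 13.4% − 5.35% = 8.05%.
Cost of equity via CAPM: Re = 5.35% + 0.72 × 8.05% = 11.1460%.
Total capital V = 28.28 + 2.86 + 21.59 = 52.73.
Equity: weight = 28.28/52.73 = 0.5363; cost = 11.146%.
Preferred: weight = 2.86/52.73 = 0.0542; cost = 9.4%.
Debt: weight = 21.59/52.73 = 0.4094; after-tax cost = 8.1% × (1 − 23%) = 6.2370%.
WACC = 0.5363 × 11.1460% + 0.0542 × 9.4000% + 0.4094 × 6.2370% = 9.0413%.

9.04%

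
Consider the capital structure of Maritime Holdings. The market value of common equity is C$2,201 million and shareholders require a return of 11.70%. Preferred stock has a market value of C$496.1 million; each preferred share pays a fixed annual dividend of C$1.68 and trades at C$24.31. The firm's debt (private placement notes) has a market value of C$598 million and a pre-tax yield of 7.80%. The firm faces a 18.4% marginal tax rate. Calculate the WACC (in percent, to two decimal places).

10.01%

Cost of preferred: Rp = 1.68 / 24.31 = 6.9107%.
Total capital V = 2201 + 496.1 + 598 = 3295.1.
Equity: weight = 2201/3295.1 = 0.6680; cost = 11.7%.
Preferred: weight = 496.1/3295.1 = 0.1506; cost = 6.9107%.
Private placement notes: weight = 598/3295.1 = 0.1815; after-tax cost = 7.8% × (1 − 18.4%) = 6.3648%.
WACC = 0.6680 × 11.7000% + 0.1506 × 6.9107% + 0.1815 × 6.3648% = 10.0107%.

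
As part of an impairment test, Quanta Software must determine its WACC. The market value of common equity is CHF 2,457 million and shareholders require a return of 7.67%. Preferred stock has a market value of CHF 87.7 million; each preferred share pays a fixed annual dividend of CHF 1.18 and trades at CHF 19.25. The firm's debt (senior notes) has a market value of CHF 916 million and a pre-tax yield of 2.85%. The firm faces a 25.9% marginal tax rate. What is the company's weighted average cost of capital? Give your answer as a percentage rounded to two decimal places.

6.16%

Cost of preferred: Rp = 1.18 / 19.25 = 6.1299%.
Total capital V = 2457 + 87.7 + 916 = 3460.7.
Equity: weight = 2457/3460.7 = 0.7100; cost = 7.67%.
Preferred: weight = 87.7/3460.7 = 0.0253; cost = 6.1299%.
Senior notes: weight = 916/3460.7 = 0.2647; after-tax cost = 2.85% × (1 − 25.9%) = 2.1119%.
WACC = 0.7100 × 7.6700% + 0.0253 × 6.1299% + 0.2647 × 2.1119% = 6.1598%.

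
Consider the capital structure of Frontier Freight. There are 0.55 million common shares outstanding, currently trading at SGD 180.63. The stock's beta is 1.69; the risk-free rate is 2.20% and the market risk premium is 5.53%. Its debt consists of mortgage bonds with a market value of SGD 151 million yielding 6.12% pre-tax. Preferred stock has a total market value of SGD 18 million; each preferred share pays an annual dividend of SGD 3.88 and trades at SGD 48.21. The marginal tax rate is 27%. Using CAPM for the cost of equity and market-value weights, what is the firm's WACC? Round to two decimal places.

7.33%

Cost of equity via CAPM: Re = 2.2% + 1.69 × 5.53% = 11.5457%.
Cost of preferred: Rp = 3.88 / 48.21 = 8.0481%.
Market value of equity E = 180.63 × 0.55m = 99.3465m.
Total capital V = 99.3465 + 18 + 151 = 268.3465.
Equity: weight = 99.3465/268.3465 = 0.3702; cost = 11.5457%.
Preferred: weight = 18/268.3465 = 0.0671; cost = 8.0481%.
Mortgage bonds: weight = 151/268.3465 = 0.5627; after-tax cost = 6.12% × (1 − 27%) = 4.4676%.
WACC = 0.3702 × 11.5457% + 0.0671 × 8.0481% + 0.5627 × 4.4676% = 7.3282%.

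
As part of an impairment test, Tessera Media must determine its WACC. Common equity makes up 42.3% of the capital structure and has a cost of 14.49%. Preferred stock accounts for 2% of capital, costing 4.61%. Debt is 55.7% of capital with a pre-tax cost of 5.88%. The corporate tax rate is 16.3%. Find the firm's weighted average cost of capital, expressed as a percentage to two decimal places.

8.96%

After-tax cost of debt = 5.88% × (1 − 16.3%) = 4.9216%.
WACC = 0.423 × 14.4900% + 0.020 × 4.6100% + 0.557 × 4.9216% = 8.9628%.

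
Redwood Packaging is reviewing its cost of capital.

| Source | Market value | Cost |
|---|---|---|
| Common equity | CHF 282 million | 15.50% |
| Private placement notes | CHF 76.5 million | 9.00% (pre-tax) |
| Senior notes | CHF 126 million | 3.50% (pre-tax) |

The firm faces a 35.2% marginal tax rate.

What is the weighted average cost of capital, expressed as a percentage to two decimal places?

Total capital V = 282 + 76.5 + 126 = 484.5.
Equity: weight = 282/484.5 = 0.5820; cost = 15.5%.
Private placement notes: weight = 76.5/484.5 = 0.1579; after-tax cost = 9% × (1 − 35.2%) = 5.8320%.
Senior notes: weight = 126/484.5 = 0.2601; after-tax cost = 3.5% × (1 − 35.2%) = 2.2680%.
WACC = 0.5820 × 15.5000% + 0.1579 × 5.8320% + 0.2601 × 2.2680% = 10.5323%.

10.53%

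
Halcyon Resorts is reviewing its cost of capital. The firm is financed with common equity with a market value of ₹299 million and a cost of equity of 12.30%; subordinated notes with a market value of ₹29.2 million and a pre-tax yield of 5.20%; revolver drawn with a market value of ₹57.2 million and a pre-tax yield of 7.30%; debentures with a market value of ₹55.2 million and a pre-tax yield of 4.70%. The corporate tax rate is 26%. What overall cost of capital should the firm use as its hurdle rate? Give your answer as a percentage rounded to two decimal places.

Total capital V = 299 + 29.2 + 57.2 + 55.2 = 440.6.
Equity: weight = 299/440.6 = 0.6786; cost = 12.3%.
Subordinated notes: weight = 29.2/440.6 = 0.0663; after-tax cost = 5.2% × (1 − 26%) = 3.8480%.
Revolver drawn: weight = 57.2/440.6 = 0.1298; after-tax cost = 7.3% × (1 − 26%) = 5.4020%.
Debentures: weight = 55.2/440.6 = 0.1253; after-tax cost = 4.7% × (1 − 26%) = 3.4780%.
WACC = 0.6786 × 12.3000% + 0.0663 × 3.8480% + 0.1298 × 5.4020% + 0.1253 × 3.4780% = 9.7391%.

9.74%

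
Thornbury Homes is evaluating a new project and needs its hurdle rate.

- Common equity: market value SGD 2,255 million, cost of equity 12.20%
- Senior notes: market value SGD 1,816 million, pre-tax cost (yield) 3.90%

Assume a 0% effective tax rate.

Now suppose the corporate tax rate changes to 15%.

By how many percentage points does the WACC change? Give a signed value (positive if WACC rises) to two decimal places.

Current WACC:
Total capital V = 2255 + 1816 = 4071.
Equity: weight = 2255/4071 = 0.5539; cost = 12.2%.
Senior notes: weight = 1816/4071 = 0.4461; after-tax cost = 3.9% × (1 − 0%) = 3.9000%.
WACC = 0.5539 × 12.2000% + 0.4461 × 3.9000% = 8.4975%.
After the change:
Total capital V = 2255 + 1816 = 4071.
Equity: weight = 2255/4071 = 0.5539; cost = 12.2%.
Senior notes: weight = 1816/4071 = 0.4461; after-tax cost = 3.9% × (1 − 15%) = 3.3150%.
WACC = 0.5539 × 12.2000% + 0.4461 × 3.3150% = 8.2366%.
Change in WACC = 8.2366% − 8.4975% = -0.2610 pp.

-0.26 pp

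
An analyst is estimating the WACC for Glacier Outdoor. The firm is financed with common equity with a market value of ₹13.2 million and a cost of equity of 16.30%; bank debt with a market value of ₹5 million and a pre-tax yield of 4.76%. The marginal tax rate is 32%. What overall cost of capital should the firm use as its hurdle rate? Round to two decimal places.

12.71%

Total capital V = 13.2 + 5 = 18.2.
Equity: weight = 13.2/18.2 = 0.7253; cost = 16.3%.
Bank debt: weight = 5/18.2 = 0.2747; after-tax cost = 4.76% × (1 − 32%) = 3.2368%.
WACC = 0.7253 × 16.3000% + 0.2747 × 3.2368% = 12.7112%.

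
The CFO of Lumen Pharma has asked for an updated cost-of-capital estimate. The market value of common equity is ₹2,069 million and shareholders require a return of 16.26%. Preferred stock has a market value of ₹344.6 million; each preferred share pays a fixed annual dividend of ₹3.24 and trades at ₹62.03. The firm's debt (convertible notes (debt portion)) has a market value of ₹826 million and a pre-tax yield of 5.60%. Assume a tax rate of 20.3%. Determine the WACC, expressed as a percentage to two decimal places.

Cost of preferred: Rp = 3.24 / 62.03 = 5.2233%.
Total capital V = 2069 + 344.6 + 826 = 3239.6.
Equity: weight = 2069/3239.6 = 0.6387; cost = 16.26%.
Preferred: weight = 344.6/3239.6 = 0.1064; cost = 5.2233%.
Convertible notes (debt portion): weight = 826/3239.6 = 0.2550; after-tax cost = 5.6% × (1 − 20.3%) = 4.4632%.
WACC = 0.6387 × 16.2600% + 0.1064 × 5.2233% + 0.2550 × 4.4632% = 12.0782%.

12.08%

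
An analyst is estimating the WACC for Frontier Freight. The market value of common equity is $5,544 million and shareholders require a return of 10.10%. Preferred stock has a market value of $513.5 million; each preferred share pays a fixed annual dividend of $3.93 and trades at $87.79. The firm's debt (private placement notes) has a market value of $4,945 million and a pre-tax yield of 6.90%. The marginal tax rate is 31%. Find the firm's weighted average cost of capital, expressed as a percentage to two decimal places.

Cost of preferred: Rp = 3.93 / 87.79 = 4.4766%.
Total capital V = 5544 + 513.5 + 4945 = 11002.5.
Equity: weight = 5544/11002.5 = 0.5039; cost = 10.1%.
Preferred: weight = 513.5/11002.5 = 0.0467; cost = 4.4766%.
Private placement notes: weight = 4945/11002.5 = 0.4494; after-tax cost = 6.9% × (1 − 31%) = 4.7610%.
WACC = 0.5039 × 10.1000% + 0.0467 × 4.4766% + 0.4494 × 4.7610% = 7.4380%.

7.44%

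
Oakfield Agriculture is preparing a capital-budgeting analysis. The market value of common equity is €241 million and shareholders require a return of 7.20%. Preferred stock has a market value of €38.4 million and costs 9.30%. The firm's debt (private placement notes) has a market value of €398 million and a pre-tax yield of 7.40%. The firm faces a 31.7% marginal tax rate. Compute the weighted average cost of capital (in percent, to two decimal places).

Total capital V = 241 + 38.4 + 398 = 677.4.
Equity: weight = 241/677.4 = 0.3558; cost = 7.2%.
Preferred: weight = 38.4/677.4 = 0.0567; cost = 9.3%.
Private placement notes: weight = 398/677.4 = 0.5875; after-tax cost = 7.4% × (1 − 31.7%) = 5.0542%.
WACC = 0.3558 × 7.2000% + 0.0567 × 9.3000% + 0.5875 × 5.0542% = 6.0583%.

6.06%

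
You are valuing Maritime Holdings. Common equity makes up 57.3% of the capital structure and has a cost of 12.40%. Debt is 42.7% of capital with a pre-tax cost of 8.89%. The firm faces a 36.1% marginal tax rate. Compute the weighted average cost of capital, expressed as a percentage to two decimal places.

After-tax cost of debt = 8.89% × (1 − 36.1%) = 5.6807%.
WACC = 0.573 × 12.4000% + 0.427 × 5.6807% = 9.5309%.

9.53%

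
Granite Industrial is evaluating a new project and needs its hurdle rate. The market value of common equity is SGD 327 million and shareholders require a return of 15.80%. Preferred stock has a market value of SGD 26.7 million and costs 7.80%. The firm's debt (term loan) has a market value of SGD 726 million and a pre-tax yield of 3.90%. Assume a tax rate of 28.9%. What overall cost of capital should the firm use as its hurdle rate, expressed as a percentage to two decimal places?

6.84%

Total capital V = 327 + 26.7 + 726 = 1079.7.
Equity: weight = 327/1079.7 = 0.3029; cost = 15.8%.
Preferred: weight = 26.7/1079.7 = 0.0247; cost = 7.8%.
Term loan: weight = 726/1079.7 = 0.6724; after-tax cost = 3.9% × (1 − 28.9%) = 2.7729%.
WACC = 0.3029 × 15.8000% + 0.0247 × 7.8000% + 0.6724 × 2.7729% = 6.8426%.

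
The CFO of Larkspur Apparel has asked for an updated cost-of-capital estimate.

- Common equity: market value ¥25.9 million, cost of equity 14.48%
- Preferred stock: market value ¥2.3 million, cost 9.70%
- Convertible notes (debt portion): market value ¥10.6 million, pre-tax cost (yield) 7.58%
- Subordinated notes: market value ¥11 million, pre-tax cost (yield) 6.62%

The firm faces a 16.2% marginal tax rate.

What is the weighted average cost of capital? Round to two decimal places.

Total capital V = 25.9 + 2.3 + 10.6 + 11 = 49.8.
Equity: weight = 25.9/49.8 = 0.5201; cost = 14.48%.
Preferred: weight = 2.3/49.8 = 0.0462; cost = 9.7%.
Convertible notes (debt portion): weight = 10.6/49.8 = 0.2129; after-tax cost = 7.58% × (1 − 16.2%) = 6.3520%.
Subordinated notes: weight = 11/49.8 = 0.2209; after-tax cost = 6.62% × (1 − 16.2%) = 5.5476%.
WACC = 0.5201 × 14.4800% + 0.0462 × 9.7000% + 0.2129 × 6.3520% + 0.2209 × 5.5476% = 10.5562%.

10.56%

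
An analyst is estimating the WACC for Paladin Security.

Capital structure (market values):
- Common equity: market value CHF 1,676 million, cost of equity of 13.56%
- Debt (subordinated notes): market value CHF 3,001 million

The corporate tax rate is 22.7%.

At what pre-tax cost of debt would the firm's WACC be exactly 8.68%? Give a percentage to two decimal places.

7.70%

Total capital V = 1676 + 3001 = 4677.
Equity weight = 1676/4677 = 0.3583.
Subordinated notes weight = 3001/4677 = 0.6417.
Equity contribution = 0.3583 × 13.56% = 4.8592%.
Remaining for debt = 8.68% − 4.8592% = 3.8208%.
Rd × (1 − 22.7%) × 0.6417 = 3.8208%  ⇒  Rd = 7.7033%.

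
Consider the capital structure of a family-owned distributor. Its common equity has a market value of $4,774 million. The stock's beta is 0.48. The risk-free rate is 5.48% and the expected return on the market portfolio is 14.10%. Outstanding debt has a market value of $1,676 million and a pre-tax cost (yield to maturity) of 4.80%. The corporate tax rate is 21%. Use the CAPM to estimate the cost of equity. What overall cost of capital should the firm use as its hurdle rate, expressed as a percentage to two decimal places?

8.10%

Market risk premium = 14.1% − 5.48% = 8.62%.
Cost of equity via CAPM: Re = 5.48% + 0.48 × 8.62% = 9.6176%.
Total capital V = 4774 + 1676 = 6450.
Equity: weight = 4774/6450 = 0.7402; cost = 9.6176%.
Debt: weight = 1676/6450 = 0.2598; after-tax cost = 4.8% × (1 − 21%) = 3.7920%.
WACC = 0.7402 × 9.6176% + 0.2598 × 3.7920% = 8.1038%.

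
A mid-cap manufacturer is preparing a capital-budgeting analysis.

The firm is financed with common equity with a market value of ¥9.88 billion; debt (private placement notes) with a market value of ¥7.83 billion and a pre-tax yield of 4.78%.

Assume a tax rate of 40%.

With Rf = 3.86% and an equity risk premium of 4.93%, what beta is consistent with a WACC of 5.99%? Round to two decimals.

0.93

Total capital V = 9.88 + 7.83 = 17.71.
Equity weight = 9.88/17.71 = 0.5579.
Private placement notes weight = 7.83/17.71 = 0.4421.
Debt contribution = 0.4421 × 4.78% × (1 − 40%) = 1.2680%.
Required equity contribution = 5.99% − 1.2680% = 4.7220%  ⇒  Re = 8.4642%.
CAPM: 8.4642% = 3.86% + β × 4.93%  ⇒  β = 0.9339.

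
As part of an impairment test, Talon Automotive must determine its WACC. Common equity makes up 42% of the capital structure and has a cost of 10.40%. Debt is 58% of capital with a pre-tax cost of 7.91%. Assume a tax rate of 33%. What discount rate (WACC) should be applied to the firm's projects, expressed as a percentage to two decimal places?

After-tax cost of debt = 7.91% × (1 − 33%) = 5.2997%.
WACC = 0.420 × 10.4000% + 0.580 × 5.2997% = 7.4418%.

7.44%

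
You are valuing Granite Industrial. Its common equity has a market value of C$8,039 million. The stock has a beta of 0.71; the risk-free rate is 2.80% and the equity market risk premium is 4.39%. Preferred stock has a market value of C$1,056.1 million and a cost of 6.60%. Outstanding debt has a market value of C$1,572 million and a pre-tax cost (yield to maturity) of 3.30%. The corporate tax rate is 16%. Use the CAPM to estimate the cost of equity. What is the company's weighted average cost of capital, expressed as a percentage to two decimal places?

Cost of equity via CAPM: Re = 2.8% + 0.71 × 4.39% = 5.9169%.
Total capital V = 8039 + 1056.1 + 1572 = 10667.1.
Equity: weight = 8039/10667.1 = 0.7536; cost = 5.9169%.
Preferred: weight = 1056.1/10667.1 = 0.0990; cost = 6.6%.
Debt: weight = 1572/10667.1 = 0.1474; after-tax cost = 3.3% × (1 − 16%) = 2.7720%.
WACC = 0.7536 × 5.9169% + 0.0990 × 6.6000% + 0.1474 × 2.7720% = 5.5211%.

5.52%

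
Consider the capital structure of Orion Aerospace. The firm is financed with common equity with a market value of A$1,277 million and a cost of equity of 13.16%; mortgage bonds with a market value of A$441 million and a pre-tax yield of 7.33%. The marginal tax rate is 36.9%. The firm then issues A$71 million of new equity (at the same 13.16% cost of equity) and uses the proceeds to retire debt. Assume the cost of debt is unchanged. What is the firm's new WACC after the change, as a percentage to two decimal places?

11.32%

After the change:
Total capital V = 1348 + 370 = 1718.
Equity: weight = 1348/1718 = 0.7846; cost = 13.16%.
Mortgage bonds: weight = 370/1718 = 0.2154; after-tax cost = 7.33% × (1 − 36.9%) = 4.6252%.
WACC = 0.7846 × 13.1600% + 0.2154 × 4.6252% = 11.3219%.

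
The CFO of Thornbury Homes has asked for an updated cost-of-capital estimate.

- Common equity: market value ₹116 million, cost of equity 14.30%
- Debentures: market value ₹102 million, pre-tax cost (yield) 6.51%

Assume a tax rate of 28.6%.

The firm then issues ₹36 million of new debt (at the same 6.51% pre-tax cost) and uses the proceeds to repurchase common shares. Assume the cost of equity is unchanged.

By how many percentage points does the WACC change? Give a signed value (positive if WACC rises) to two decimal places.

Current WACC:
Total capital V = 116 + 102 = 218.
Equity: weight = 116/218 = 0.5321; cost = 14.3%.
Debentures: weight = 102/218 = 0.4679; after-tax cost = 6.51% × (1 − 28.6%) = 4.6481%.
WACC = 0.5321 × 14.3000% + 0.4679 × 4.6481% = 9.7840%.
After the change:
Total capital V = 80 + 138 = 218.
Equity: weight = 80/218 = 0.3670; cost = 14.3%.
Debentures: weight = 138/218 = 0.6330; after-tax cost = 6.51% × (1 − 28.6%) = 4.6481%.
WACC = 0.3670 × 14.3000% + 0.6330 × 4.6481% = 8.1901%.
Change in WACC = 8.1901% − 9.7840% = -1.5939 pp.

-1.59 pp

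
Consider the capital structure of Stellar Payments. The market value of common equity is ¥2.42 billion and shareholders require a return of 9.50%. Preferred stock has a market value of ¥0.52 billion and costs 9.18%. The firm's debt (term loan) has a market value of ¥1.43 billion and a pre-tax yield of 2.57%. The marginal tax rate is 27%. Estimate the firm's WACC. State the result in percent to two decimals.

Total capital V = 2.42 + 0.52 + 1.43 = 4.37.
Equity: weight = 2.42/4.37 = 0.5538; cost = 9.5%.
Preferred: weight = 0.52/4.37 = 0.1190; cost = 9.18%.
Term loan: weight = 1.43/4.37 = 0.3272; after-tax cost = 2.57% × (1 − 27%) = 1.8761%.
WACC = 0.5538 × 9.5000% + 0.1190 × 9.1800% + 0.3272 × 1.8761% = 6.9671%.

6.97%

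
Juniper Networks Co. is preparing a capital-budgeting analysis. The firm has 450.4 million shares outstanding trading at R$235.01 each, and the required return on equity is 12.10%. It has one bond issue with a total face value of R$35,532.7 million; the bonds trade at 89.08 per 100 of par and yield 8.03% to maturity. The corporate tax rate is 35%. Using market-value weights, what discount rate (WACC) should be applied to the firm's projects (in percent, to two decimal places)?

Market value of equity E = 235.01 × 450.4m = 105848.504m. Market value of debt D = 35532.7m × 89.08/100 = 31652.52916m.
Total capital V = 105848.504 + 31652.52916 = 137501.03316.
Equity: weight = 105848.504/137501.03316 = 0.7698; cost = 12.1%.
Bonds outstanding: weight = 31652.52916/137501.03316 = 0.2302; after-tax cost = 8.03% × (1 − 35%) = 5.2195%.
WACC = 0.7698 × 12.1000% + 0.2302 × 5.2195% = 10.5161%.

10.52%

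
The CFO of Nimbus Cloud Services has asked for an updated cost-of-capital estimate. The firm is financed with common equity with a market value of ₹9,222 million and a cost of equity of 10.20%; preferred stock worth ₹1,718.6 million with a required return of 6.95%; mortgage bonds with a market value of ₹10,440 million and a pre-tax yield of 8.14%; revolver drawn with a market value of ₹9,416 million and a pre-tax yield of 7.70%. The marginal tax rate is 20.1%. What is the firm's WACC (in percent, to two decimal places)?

7.53%

Total capital V = 9222 + 1718.6 + 10440 + 9416 = 30796.6.
Equity: weight = 9222/30796.6 = 0.2994; cost = 10.2%.
Preferred: weight = 1718.6/30796.6 = 0.0558; cost = 6.95%.
Mortgage bonds: weight = 10440/30796.6 = 0.3390; after-tax cost = 8.14% × (1 − 20.1%) = 6.5039%.
Revolver drawn: weight = 9416/30796.6 = 0.3057; after-tax cost = 7.7% × (1 − 20.1%) = 6.1523%.
WACC = 0.2994 × 10.2000% + 0.0558 × 6.9500% + 0.3390 × 6.5039% + 0.3057 × 6.1523% = 7.5281%.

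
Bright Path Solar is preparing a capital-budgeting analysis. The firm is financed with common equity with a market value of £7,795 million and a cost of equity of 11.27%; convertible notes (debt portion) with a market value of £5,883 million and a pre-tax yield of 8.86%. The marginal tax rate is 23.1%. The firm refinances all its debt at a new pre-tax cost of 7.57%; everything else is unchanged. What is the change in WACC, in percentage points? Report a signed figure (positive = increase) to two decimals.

-0.43 pp

Current WACC:
Total capital V = 7795 + 5883 = 13678.
Equity: weight = 7795/13678 = 0.5699; cost = 11.27%.
Convertible notes (debt portion): weight = 5883/13678 = 0.4301; after-tax cost = 8.86% × (1 − 23.1%) = 6.8133%.
WACC = 0.5699 × 11.2700% + 0.4301 × 6.8133% = 9.3532%.
After the change:
Total capital V = 7795 + 5883 = 13678.
Equity: weight = 7795/13678 = 0.5699; cost = 11.27%.
Convertible notes (debt portion): weight = 5883/13678 = 0.4301; after-tax cost = 7.57% × (1 − 23.1%) = 5.8213%.
WACC = 0.5699 × 11.2700% + 0.4301 × 5.8213% = 8.9265%.
Change in WACC = 8.9265% − 9.3532% = -0.4267 pp.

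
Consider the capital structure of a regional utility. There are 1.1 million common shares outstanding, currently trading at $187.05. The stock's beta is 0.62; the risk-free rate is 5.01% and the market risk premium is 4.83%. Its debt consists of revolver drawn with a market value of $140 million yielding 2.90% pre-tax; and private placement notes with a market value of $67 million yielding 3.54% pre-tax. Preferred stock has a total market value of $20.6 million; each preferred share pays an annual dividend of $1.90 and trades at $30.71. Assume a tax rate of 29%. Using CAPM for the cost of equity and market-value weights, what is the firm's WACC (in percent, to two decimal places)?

5.15%

Cost of equity via CAPM: Re = 5.01% + 0.62 × 4.83% = 8.0046%.
Cost of preferred: Rp = 1.9 / 30.71 = 6.1869%.
Market value of equity E = 187.05 × 1.1m = 205.755m.
Total capital V = 205.755 + 20.6 + 140 + 67 = 433.355.
Equity: weight = 205.755/433.355 = 0.4748; cost = 8.0046%.
Preferred: weight = 20.6/433.355 = 0.0475; cost = 6.1869%.
Revolver drawn: weight = 140/433.355 = 0.3231; after-tax cost = 2.9% × (1 − 29%) = 2.0590%.
Private placement notes: weight = 67/433.355 = 0.1546; after-tax cost = 3.54% × (1 − 29%) = 2.5134%.
WACC = 0.4748 × 8.0046% + 0.0475 × 6.1869% + 0.3231 × 2.0590% + 0.1546 × 2.5134% = 5.1484%.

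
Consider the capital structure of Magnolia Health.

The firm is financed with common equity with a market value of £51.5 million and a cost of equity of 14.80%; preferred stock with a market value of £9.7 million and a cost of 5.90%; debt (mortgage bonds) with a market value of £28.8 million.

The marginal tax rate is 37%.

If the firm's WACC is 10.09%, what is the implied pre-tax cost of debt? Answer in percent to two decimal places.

Total capital V = 51.5 + 9.7 + 28.8 = 90.
Equity weight = 51.5/90 = 0.5722.
Preferred weight = 9.7/90 = 0.1078.
Mortgage bonds weight = 28.8/90 = 0.3200.
Equity contribution = 0.5722 × 14.8% = 8.4689%.
Preferred contribution = 0.1078 × 5.9% = 0.6359%.
Remaining for debt = 10.09% − 9.1048% = 0.9852%.
Rd × (1 − 37%) × 0.3200 = 0.9852%  ⇒  Rd = 4.8870%.

4.89%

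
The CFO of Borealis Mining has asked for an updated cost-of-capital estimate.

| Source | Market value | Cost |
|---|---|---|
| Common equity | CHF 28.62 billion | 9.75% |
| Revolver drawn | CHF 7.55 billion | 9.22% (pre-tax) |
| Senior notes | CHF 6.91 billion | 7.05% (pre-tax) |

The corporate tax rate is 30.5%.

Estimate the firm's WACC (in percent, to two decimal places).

Total capital V = 28.62 + 7.55 + 6.91 = 43.08.
Equity: weight = 28.62/43.08 = 0.6643; cost = 9.75%.
Revolver drawn: weight = 7.55/43.08 = 0.1753; after-tax cost = 9.22% × (1 − 30.5%) = 6.4079%.
Senior notes: weight = 6.91/43.08 = 0.1604; after-tax cost = 7.05% × (1 − 30.5%) = 4.8998%.
WACC = 0.6643 × 9.7500% + 0.1753 × 6.4079% + 0.1604 × 4.8998% = 8.3863%.

8.39%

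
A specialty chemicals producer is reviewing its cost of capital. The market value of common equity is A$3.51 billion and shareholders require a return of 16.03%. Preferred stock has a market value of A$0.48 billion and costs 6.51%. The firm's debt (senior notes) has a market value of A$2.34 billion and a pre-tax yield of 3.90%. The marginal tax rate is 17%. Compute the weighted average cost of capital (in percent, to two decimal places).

Total capital V = 3.51 + 0.48 + 2.34 = 6.33.
Equity: weight = 3.51/6.33 = 0.5545; cost = 16.03%.
Preferred: weight = 0.48/6.33 = 0.0758; cost = 6.51%.
Senior notes: weight = 2.34/6.33 = 0.3697; after-tax cost = 3.9% × (1 − 17%) = 3.2370%.
WACC = 0.5545 × 16.0300% + 0.0758 × 6.5100% + 0.3697 × 3.2370% = 10.5789%.

10.58%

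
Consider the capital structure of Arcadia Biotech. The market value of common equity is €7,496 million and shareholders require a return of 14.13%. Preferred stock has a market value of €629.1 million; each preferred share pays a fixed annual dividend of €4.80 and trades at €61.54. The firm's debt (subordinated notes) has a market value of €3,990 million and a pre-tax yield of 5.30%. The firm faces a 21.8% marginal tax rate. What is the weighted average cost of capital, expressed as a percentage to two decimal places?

Cost of preferred: Rp = 4.8 / 61.54 = 7.7998%.
Total capital V = 7496 + 629.1 + 3990 = 12115.1.
Equity: weight = 7496/12115.1 = 0.6187; cost = 14.13%.
Preferred: weight = 629.1/12115.1 = 0.0519; cost = 7.7998%.
Subordinated notes: weight = 3990/12115.1 = 0.3293; after-tax cost = 5.3% × (1 − 21.8%) = 4.1446%.
WACC = 0.6187 × 14.1300% + 0.0519 × 7.7998% + 0.3293 × 4.1446% = 10.5127%.

10.51%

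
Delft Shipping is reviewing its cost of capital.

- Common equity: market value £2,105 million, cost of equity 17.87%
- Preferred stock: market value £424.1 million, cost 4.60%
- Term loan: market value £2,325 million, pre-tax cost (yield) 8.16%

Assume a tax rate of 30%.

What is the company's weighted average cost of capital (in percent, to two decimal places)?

Total capital V = 2105 + 424.1 + 2325 = 4854.1.
Equity: weight = 2105/4854.1 = 0.4337; cost = 17.87%.
Preferred: weight = 424.1/4854.1 = 0.0874; cost = 4.6%.
Term loan: weight = 2325/4854.1 = 0.4790; after-tax cost = 8.16% × (1 − 30%) = 5.7120%.
WACC = 0.4337 × 17.8700% + 0.0874 × 4.6000% + 0.4790 × 5.7120% = 10.8872%.

10.89%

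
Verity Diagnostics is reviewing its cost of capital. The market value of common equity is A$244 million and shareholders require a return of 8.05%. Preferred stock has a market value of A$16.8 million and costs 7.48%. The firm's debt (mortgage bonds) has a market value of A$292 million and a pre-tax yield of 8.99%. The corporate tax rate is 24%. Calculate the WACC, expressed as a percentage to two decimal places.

7.39%

Total capital V = 244 + 16.8 + 292 = 552.8.
Equity: weight = 244/552.8 = 0.4414; cost = 8.05%.
Preferred: weight = 16.8/552.8 = 0.0304; cost = 7.48%.
Mortgage bonds: weight = 292/552.8 = 0.5282; after-tax cost = 8.99% × (1 − 24%) = 6.8324%.
WACC = 0.4414 × 8.0500% + 0.0304 × 7.4800% + 0.5282 × 6.8324% = 7.3895%.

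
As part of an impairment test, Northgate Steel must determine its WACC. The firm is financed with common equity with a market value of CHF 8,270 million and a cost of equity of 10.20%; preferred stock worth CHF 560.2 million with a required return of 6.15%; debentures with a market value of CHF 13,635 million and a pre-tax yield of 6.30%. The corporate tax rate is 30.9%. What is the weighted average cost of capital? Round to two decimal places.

6.55%

Total capital V = 8270 + 560.2 + 13635 = 22465.2.
Equity: weight = 8270/22465.2 = 0.3681; cost = 10.2%.
Preferred: weight = 560.2/22465.2 = 0.0249; cost = 6.15%.
Debentures: weight = 13635/22465.2 = 0.6069; after-tax cost = 6.3% × (1 − 30.9%) = 4.3533%.
WACC = 0.3681 × 10.2000% + 0.0249 × 6.1500% + 0.6069 × 4.3533% = 6.5504%.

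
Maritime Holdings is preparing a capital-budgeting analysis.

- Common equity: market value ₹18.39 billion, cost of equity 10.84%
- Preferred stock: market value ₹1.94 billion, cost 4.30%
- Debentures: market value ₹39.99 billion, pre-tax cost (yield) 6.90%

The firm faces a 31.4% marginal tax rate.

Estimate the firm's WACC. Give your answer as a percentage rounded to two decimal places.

6.58%

Total capital V = 18.39 + 1.94 + 39.99 = 60.32.
Equity: weight = 18.39/60.32 = 0.3049; cost = 10.84%.
Preferred: weight = 1.94/60.32 = 0.0322; cost = 4.3%.
Debentures: weight = 39.99/60.32 = 0.6630; after-tax cost = 6.9% × (1 − 31.4%) = 4.7334%.
WACC = 0.3049 × 10.8400% + 0.0322 × 4.3000% + 0.6630 × 4.7334% = 6.5812%.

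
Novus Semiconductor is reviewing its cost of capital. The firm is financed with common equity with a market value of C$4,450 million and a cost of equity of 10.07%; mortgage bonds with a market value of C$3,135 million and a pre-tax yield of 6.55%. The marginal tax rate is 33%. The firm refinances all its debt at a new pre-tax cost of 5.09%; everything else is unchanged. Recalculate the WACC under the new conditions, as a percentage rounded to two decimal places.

7.32%

After the change:
Total capital V = 4450 + 3135 = 7585.
Equity: weight = 4450/7585 = 0.5867; cost = 10.07%.
Mortgage bonds: weight = 3135/7585 = 0.4133; after-tax cost = 5.09% × (1 − 33%) = 3.4103%.
WACC = 0.5867 × 10.0700% + 0.4133 × 3.4103% = 7.3174%.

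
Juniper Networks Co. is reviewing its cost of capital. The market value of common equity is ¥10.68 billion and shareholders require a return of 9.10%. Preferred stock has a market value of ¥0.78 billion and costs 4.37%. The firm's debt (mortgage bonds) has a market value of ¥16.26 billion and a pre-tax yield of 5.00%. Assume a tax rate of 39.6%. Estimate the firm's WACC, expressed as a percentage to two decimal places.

5.40%

Total capital V = 10.68 + 0.78 + 16.26 = 27.72.
Equity: weight = 10.68/27.72 = 0.3853; cost = 9.1%.
Preferred: weight = 0.78/27.72 = 0.0281; cost = 4.37%.
Mortgage bonds: weight = 16.26/27.72 = 0.5866; after-tax cost = 5% × (1 − 39.6%) = 3.0200%.
WACC = 0.3853 × 9.1000% + 0.0281 × 4.3700% + 0.5866 × 3.0200% = 5.4005%.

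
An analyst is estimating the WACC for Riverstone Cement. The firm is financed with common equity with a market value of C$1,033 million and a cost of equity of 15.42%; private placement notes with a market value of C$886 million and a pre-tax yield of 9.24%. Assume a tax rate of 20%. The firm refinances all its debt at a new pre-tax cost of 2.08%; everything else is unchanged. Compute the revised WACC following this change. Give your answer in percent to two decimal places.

9.07%

After the change:
Total capital V = 1033 + 886 = 1919.
Equity: weight = 1033/1919 = 0.5383; cost = 15.42%.
Private placement notes: weight = 886/1919 = 0.4617; after-tax cost = 2.08% × (1 − 20%) = 1.6640%.
WACC = 0.5383 × 15.4200% + 0.4617 × 1.6640% = 9.0689%.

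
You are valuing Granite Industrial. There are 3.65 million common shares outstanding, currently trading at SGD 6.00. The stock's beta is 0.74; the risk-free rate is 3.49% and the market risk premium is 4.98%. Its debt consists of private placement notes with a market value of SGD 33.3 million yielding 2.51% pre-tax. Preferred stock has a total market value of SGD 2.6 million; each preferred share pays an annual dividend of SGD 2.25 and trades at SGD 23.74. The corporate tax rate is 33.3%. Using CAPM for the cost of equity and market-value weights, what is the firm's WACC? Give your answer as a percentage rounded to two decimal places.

Cost of equity via CAPM: Re = 3.49% + 0.74 × 4.98% = 7.1752%.
Cost of preferred: Rp = 2.25 / 23.74 = 9.4777%.
Market value of equity E = 6.0 × 3.65m = 21.9m.
Total capital V = 21.9 + 2.6 + 33.3 = 57.8.
Equity: weight = 21.9/57.8 = 0.3789; cost = 7.1752%.
Preferred: weight = 2.6/57.8 = 0.0450; cost = 9.4777%.
Private placement notes: weight = 33.3/57.8 = 0.5761; after-tax cost = 2.51% × (1 − 33.3%) = 1.6742%.
WACC = 0.3789 × 7.1752% + 0.0450 × 9.4777% + 0.5761 × 1.6742% = 4.1095%.

4.11%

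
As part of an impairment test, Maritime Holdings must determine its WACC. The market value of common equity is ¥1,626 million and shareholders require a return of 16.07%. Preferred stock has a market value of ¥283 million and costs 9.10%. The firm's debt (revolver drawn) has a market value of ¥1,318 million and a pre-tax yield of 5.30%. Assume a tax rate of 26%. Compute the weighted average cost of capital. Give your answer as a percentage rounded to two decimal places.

10.50%

Total capital V = 1626 + 283 + 1318 = 3227.
Equity: weight = 1626/3227 = 0.5039; cost = 16.07%.
Preferred: weight = 283/3227 = 0.0877; cost = 9.1%.
Revolver drawn: weight = 1318/3227 = 0.4084; after-tax cost = 5.3% × (1 − 26%) = 3.9220%.
WACC = 0.5039 × 16.0700% + 0.0877 × 9.1000% + 0.4084 × 3.9220% = 10.4972%.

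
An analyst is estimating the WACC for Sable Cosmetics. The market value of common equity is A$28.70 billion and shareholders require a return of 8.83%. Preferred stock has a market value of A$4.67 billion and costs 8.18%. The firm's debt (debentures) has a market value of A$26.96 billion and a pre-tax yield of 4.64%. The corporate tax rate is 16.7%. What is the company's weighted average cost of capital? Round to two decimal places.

Total capital V = 28.7 + 4.67 + 26.96 = 60.33.
Equity: weight = 28.7/60.33 = 0.4757; cost = 8.83%.
Preferred: weight = 4.67/60.33 = 0.0774; cost = 8.18%.
Debentures: weight = 26.96/60.33 = 0.4469; after-tax cost = 4.64% × (1 − 16.7%) = 3.8651%.
WACC = 0.4757 × 8.8300% + 0.0774 × 8.1800% + 0.4469 × 3.8651% = 6.5610%.

6.56%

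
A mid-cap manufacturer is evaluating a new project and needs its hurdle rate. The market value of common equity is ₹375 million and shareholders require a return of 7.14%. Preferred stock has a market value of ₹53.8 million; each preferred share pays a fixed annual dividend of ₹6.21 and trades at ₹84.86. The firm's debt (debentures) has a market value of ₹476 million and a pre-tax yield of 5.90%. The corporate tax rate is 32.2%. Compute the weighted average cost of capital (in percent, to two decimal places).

5.50%

Cost of preferred: Rp = 6.21 / 84.86 = 7.3179%.
Total capital V = 375 + 53.8 + 476 = 904.8.
Equity: weight = 375/904.8 = 0.4145; cost = 7.14%.
Preferred: weight = 53.8/904.8 = 0.0595; cost = 7.3179%.
Debentures: weight = 476/904.8 = 0.5261; after-tax cost = 5.9% × (1 − 32.2%) = 4.0002%.
WACC = 0.4145 × 7.1400% + 0.0595 × 7.3179% + 0.5261 × 4.0002% = 5.4988%.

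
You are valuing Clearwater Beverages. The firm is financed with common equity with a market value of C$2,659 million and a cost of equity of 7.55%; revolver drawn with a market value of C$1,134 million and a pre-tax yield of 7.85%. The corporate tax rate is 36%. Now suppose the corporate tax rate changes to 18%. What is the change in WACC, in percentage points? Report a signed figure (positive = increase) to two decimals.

Current WACC:
Total capital V = 2659 + 1134 = 3793.
Equity: weight = 2659/3793 = 0.7010; cost = 7.55%.
Revolver drawn: weight = 1134/3793 = 0.2990; after-tax cost = 7.85% × (1 − 36%) = 5.0240%.
WACC = 0.7010 × 7.5500% + 0.2990 × 5.0240% = 6.7948%.
After the change:
Total capital V = 2659 + 1134 = 3793.
Equity: weight = 2659/3793 = 0.7010; cost = 7.55%.
Revolver drawn: weight = 1134/3793 = 0.2990; after-tax cost = 7.85% × (1 − 18%) = 6.4370%.
WACC = 0.7010 × 7.5500% + 0.2990 × 6.4370% = 7.2172%.
Change in WACC = 7.2172% − 6.7948% = 0.4224 pp.

+0.42 pp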